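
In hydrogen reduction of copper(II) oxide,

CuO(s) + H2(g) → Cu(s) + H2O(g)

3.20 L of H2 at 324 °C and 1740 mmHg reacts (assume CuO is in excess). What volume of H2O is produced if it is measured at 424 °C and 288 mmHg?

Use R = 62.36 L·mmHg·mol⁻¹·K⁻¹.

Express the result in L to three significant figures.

22.6 L

n(H2) = PV/RT = (1740 × 3.20) / (62.36 × 597.15) = 0.1495 mol
n(H2O) = (1/1) × 0.1495 = 0.1495 mol
V = nRT/P = 0.1495 × 62.36 × 697.15 / 288 = 22.57 L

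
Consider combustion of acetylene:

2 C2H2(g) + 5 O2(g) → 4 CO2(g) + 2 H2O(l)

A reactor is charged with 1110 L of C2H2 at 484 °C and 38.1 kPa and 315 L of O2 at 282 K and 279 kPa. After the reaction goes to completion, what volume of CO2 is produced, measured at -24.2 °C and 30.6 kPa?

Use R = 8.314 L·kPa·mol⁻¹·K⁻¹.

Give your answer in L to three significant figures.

909 L

n(C2H2) = PV/RT = (38.1 × 1110) / (8.314 × 757.15) = 6.718 mol
n(O2) = PV/RT = (279 × 315) / (8.314 × 282) = 37.48 mol
For 6.718 mol C2H2, stoichiometry requires (5/2) × 6.718 = 16.80 mol O2; 37.48 mol is available, so C2H2 is limiting.
n(CO2) = (4/2) × 6.718 = 13.44 mol
V(CO2) = nRT/P = 13.44 × 8.314 × 248.95 / 30.6 = 909.1 L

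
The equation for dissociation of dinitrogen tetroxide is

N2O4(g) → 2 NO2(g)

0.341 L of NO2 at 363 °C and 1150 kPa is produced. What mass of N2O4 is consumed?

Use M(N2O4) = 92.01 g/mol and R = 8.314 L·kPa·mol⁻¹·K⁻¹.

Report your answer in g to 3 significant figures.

3.41 g

n(NO2) = PV/RT = (1150 × 0.341) / (8.314 × 636.15) = 0.07415 mol
n(N2O4) = (1/2) × 0.07415 = 0.03707 mol
m(N2O4) = 0.03707 × 92.01 = 3.411 g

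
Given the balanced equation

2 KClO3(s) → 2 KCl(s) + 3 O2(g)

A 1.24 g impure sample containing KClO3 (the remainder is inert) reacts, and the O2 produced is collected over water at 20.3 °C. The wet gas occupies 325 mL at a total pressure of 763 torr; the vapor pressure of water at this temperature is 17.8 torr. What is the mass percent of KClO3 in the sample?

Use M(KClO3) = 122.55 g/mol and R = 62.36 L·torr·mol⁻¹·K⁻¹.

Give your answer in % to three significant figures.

87.2 %

P(O2) = 763 − 17.8 = 745.2 torr
n(O2) = PV/RT = (745.2 × 0.3250) / (62.36 × 293.45) = 0.01323 mol
n(KClO3) = (2/3) × 0.01323 = 0.008820 mol
m(KClO3) = 0.008820 × 122.55 = 1.081 g
%KClO3 = 1.081 / 1.24 × 100 = 87.18%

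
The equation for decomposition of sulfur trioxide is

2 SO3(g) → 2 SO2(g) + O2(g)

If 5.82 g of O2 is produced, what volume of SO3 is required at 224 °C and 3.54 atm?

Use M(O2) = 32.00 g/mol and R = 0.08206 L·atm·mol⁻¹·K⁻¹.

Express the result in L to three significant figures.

4.19 L

n(O2) = 5.820 / 32.00 = 0.1819 mol
n(SO3) = (2/1) × 0.1819 = 0.3638 mol
V = nRT/P = 0.3638 × 0.08206 × 497.15 / 3.54 = 4.193 L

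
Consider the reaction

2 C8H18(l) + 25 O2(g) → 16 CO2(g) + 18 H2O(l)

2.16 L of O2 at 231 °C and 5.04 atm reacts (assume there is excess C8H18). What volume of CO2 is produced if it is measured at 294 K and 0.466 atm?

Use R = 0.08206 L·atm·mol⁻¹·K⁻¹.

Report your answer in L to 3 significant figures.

n(O2) = PV/RT = (5.04 × 2.16) / (0.08206 × 504.15) = 0.2631 mol
n(CO2) = (16/25) × 0.2631 = 0.1684 mol
V = nRT/P = 0.1684 × 0.08206 × 294 / 0.466 = 8.718 L

8.72 L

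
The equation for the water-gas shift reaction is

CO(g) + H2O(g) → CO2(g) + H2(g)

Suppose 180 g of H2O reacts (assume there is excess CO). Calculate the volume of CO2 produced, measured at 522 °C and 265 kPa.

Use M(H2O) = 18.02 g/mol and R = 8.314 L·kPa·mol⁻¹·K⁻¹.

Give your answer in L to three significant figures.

n(H2O) = 180.0 / 18.02 = 9.989 mol
n(CO2) = (1/1) × 9.989 = 9.989 mol
V = nRT/P = 9.989 × 8.314 × 795.15 / 265 = 249.2 L

249 L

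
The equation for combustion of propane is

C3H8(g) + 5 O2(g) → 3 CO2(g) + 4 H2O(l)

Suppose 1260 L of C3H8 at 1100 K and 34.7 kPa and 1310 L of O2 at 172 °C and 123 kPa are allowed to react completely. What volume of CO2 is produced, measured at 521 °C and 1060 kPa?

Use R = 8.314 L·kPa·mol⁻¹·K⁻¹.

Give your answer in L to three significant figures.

n(C3H8) = PV/RT = (34.7 × 1260) / (8.314 × 1100) = 4.781 mol
n(O2) = PV/RT = (123 × 1310) / (8.314 × 445.15) = 43.54 mol
For 4.781 mol C3H8, stoichiometry requires (5/1) × 4.781 = 23.90 mol O2; 43.54 mol is available, so C3H8 is limiting.
n(CO2) = (3/1) × 4.781 = 14.34 mol
V(CO2) = nRT/P = 14.34 × 8.314 × 794.15 / 1060 = 89.32 L

89.3 L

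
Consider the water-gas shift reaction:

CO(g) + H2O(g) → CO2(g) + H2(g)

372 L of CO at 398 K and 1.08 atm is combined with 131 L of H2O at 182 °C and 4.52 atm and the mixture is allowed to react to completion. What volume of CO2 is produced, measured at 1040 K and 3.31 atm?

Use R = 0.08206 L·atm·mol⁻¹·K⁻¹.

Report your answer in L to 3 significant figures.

317 L

n(CO) = PV/RT = (1.08 × 372) / (0.08206 × 398) = 12.30 mol
n(H2O) = PV/RT = (4.52 × 131) / (0.08206 × 455.15) = 15.85 mol
For 12.30 mol CO, stoichiometry requires (1/1) × 12.30 = 12.30 mol H2O; 15.85 mol is available, so CO is limiting.
n(CO2) = (1/1) × 12.30 = 12.30 mol
V(CO2) = nRT/P = 12.30 × 0.08206 × 1040 / 3.31 = 317.1 L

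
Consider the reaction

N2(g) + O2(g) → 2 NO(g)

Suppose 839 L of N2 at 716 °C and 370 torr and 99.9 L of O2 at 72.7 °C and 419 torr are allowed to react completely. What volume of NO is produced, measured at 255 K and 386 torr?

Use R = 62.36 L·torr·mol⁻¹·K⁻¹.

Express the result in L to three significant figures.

160 L

n(N2) = PV/RT = (370 × 839) / (62.36 × 989.15) = 5.033 mol
n(O2) = PV/RT = (419 × 99.9) / (62.36 × 345.85) = 1.941 mol
For 5.033 mol N2, stoichiometry requires (1/1) × 5.033 = 5.033 mol O2; 1.941 mol is available, so O2 is limiting.
n(NO) = (2/1) × 1.941 = 3.882 mol
V(NO) = nRT/P = 3.882 × 62.36 × 255 / 386 = 159.9 L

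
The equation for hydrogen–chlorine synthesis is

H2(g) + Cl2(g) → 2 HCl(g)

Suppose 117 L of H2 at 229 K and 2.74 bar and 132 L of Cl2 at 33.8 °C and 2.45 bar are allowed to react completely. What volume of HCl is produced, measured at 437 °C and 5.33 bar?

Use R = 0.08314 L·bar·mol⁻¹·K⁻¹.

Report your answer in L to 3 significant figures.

n(H2) = PV/RT = (2.74 × 117) / (0.08314 × 229) = 16.84 mol
n(Cl2) = PV/RT = (2.45 × 132) / (0.08314 × 306.95) = 12.67 mol
For 16.84 mol H2, stoichiometry requires (1/1) × 16.84 = 16.84 mol Cl2; 12.67 mol is available, so Cl2 is limiting.
n(HCl) = (2/1) × 12.67 = 25.34 mol
V(HCl) = nRT/P = 25.34 × 0.08314 × 710.15 / 5.33 = 280.7 L

281 L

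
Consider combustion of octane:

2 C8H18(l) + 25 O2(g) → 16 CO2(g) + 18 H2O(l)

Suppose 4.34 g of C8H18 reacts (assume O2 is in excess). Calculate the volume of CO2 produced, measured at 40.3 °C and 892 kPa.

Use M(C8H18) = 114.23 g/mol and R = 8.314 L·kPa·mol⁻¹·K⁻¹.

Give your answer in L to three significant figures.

n(C8H18) = 4.340 / 114.23 = 0.03799 mol
n(CO2) = (16/2) × 0.03799 = 0.3039 mol
V = nRT/P = 0.3039 × 8.314 × 313.45 / 892 = 0.8879 L

0.888 L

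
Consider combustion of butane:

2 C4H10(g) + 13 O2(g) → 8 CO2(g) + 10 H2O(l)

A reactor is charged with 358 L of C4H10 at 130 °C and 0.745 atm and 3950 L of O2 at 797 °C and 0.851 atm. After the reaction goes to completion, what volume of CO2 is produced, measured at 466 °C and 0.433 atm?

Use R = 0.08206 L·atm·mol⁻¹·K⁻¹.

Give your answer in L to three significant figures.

n(C4H10) = PV/RT = (0.745 × 358) / (0.08206 × 403.15) = 8.062 mol
n(O2) = PV/RT = (0.851 × 3950) / (0.08206 × 1070.15) = 38.28 mol
For 8.062 mol C4H10, stoichiometry requires (13/2) × 8.062 = 52.40 mol O2; 38.28 mol is available, so O2 is limiting.
n(CO2) = (8/13) × 38.28 = 23.56 mol
V(CO2) = nRT/P = 23.56 × 0.08206 × 739.15 / 0.433 = 3300 L

3300 L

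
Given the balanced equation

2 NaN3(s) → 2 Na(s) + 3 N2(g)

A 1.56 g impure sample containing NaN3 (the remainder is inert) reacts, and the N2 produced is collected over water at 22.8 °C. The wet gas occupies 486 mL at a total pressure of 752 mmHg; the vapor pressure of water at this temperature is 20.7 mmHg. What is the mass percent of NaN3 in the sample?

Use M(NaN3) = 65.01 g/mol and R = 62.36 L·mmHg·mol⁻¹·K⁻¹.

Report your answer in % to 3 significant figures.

53.5 %

P(N2) = 752 − 20.7 = 731.3 mmHg
n(N2) = PV/RT = (731.3 × 0.4860) / (62.36 × 295.95) = 0.01926 mol
n(NaN3) = (2/3) × 0.01926 = 0.01284 mol
m(NaN3) = 0.01284 × 65.01 = 0.8347 g
%NaN3 = 0.8347 / 1.56 × 100 = 53.51%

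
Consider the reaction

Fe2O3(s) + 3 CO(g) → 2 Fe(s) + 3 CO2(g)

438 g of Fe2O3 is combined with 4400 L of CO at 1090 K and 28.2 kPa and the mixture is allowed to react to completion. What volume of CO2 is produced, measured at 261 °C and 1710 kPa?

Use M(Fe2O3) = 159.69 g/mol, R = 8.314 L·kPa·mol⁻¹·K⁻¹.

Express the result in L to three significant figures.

21.4 L

n(Fe2O3) = 438 / 159.69 = 2.743 mol
n(CO) = PV/RT = (28.2 × 4400) / (8.314 × 1090) = 13.69 mol
For 2.743 mol Fe2O3, stoichiometry requires (3/1) × 2.743 = 8.229 mol CO; 13.69 mol is available, so Fe2O3 is limiting.
n(CO2) = (3/1) × 2.743 = 8.229 mol
V(CO2) = nRT/P = 8.229 × 8.314 × 534.15 / 1710 = 21.37 L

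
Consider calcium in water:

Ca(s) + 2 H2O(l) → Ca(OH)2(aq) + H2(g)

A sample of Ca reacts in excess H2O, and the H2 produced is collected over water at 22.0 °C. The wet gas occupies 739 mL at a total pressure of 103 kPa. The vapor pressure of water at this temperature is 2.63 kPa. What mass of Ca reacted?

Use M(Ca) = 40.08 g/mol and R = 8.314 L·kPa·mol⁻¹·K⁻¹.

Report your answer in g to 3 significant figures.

P(H2) = 103 − 2.63 = 100.4 kPa
n(H2) = PV/RT = (100.4 × 0.7390) / (8.314 × 295.15) = 0.03024 mol
n(Ca) = (1/1) × 0.03024 = 0.03024 mol
m(Ca) = 0.03024 × 40.08 = 1.212 g

1.21 g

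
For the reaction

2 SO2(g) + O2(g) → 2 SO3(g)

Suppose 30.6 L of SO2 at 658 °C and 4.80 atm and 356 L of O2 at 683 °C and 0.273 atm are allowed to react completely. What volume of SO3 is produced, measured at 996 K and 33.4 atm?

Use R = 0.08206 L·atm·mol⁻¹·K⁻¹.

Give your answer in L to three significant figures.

4.70 L

n(SO2) = PV/RT = (4.80 × 30.6) / (0.08206 × 931.15) = 1.922 mol
n(O2) = PV/RT = (0.273 × 356) / (0.08206 × 956.15) = 1.239 mol
For 1.922 mol SO2, stoichiometry requires (1/2) × 1.922 = 0.9610 mol O2; 1.239 mol is available, so SO2 is limiting.
n(SO3) = (2/2) × 1.922 = 1.922 mol
V(SO3) = nRT/P = 1.922 × 0.08206 × 996 / 33.4 = 4.703 L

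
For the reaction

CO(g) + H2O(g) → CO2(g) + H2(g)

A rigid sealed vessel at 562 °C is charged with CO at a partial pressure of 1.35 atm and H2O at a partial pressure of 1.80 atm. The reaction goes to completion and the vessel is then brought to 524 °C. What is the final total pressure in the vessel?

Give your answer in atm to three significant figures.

At constant V, partial pressures at 562 °C are proportional to moles, so apply stoichiometry directly to pressures.
P(H2O) required for 1.35 atm of CO = (1/1) × 1.35 = 1.350 atm; available 1.80 atm, so CO is limiting.
P(H2O) remaining = 1.80 − (1/1) × 1.35 = 0.4500 atm
P(gaseous products) = (1+1)/1 × 1.35 = 2.700 atm
P_total at 562 °C = 0.4500 + 2.700 = 3.150 atm
Scaling to 524 °C: P = 3.150 × 797.15/835.15 = 3.007 atm

3.01 atm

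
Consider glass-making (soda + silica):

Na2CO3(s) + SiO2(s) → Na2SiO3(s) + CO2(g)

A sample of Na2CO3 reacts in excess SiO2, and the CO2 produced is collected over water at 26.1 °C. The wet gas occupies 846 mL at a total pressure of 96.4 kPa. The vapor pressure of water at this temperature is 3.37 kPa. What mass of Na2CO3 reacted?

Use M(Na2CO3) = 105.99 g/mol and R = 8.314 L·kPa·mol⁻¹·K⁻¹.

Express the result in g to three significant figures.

P(CO2) = 96.4 − 3.37 = 93.03 kPa
n(CO2) = PV/RT = (93.03 × 0.8460) / (8.314 × 299.25) = 0.03163 mol
n(Na2CO3) = (1/1) × 0.03163 = 0.03163 mol
m(Na2CO3) = 0.03163 × 105.99 = 3.352 g

3.35 g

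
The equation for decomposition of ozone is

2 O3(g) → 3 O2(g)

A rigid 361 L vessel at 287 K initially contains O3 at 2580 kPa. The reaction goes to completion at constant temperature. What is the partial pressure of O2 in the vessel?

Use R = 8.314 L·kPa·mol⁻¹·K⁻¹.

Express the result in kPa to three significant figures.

n(O3)₀ = PV/RT = (2580 × 361) / (8.314 × 287) = 390.3 mol
n(O2) = (3/2) × 390.3 = 585.5 mol
P(O2) = nRT/V = 585.5 × 8.314 × 287 / 361 = 3870 kPa

3870 kPa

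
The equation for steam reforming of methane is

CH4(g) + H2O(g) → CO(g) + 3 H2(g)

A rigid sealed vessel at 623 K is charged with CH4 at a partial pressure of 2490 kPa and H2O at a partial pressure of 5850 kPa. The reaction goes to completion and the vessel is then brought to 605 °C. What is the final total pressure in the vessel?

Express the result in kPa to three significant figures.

18800 kPa

With V and T fixed, P_i ∝ n_i, so the mole ratios apply directly to partial pressures at 623 K.
P(H2O) required for 2490 kPa of CH4 = (1/1) × 2490 = 2490 kPa; available 5850 kPa, so CH4 is limiting.
P(H2O) remaining = 5850 − (1/1) × 2490 = 3360 kPa
P(gaseous products) = (1+3)/1 × 2490 = 9960 kPa
P_total at 623 K = 3360 + 9960 = 13320 kPa
Scaling to 605 °C: P = 13320 × 878.15/623 = 18780 kPa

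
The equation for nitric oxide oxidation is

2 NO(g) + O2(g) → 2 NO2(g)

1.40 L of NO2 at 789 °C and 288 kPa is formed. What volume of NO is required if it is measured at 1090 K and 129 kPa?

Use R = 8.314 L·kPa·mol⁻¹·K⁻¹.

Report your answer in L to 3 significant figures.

n(NO2) = PV/RT = (288 × 1.40) / (8.314 × 1062.15) = 0.04566 mol
n(NO) = (2/2) × 0.04566 = 0.04566 mol
V = nRT/P = 0.04566 × 8.314 × 1090 / 129 = 3.208 L

3.21 L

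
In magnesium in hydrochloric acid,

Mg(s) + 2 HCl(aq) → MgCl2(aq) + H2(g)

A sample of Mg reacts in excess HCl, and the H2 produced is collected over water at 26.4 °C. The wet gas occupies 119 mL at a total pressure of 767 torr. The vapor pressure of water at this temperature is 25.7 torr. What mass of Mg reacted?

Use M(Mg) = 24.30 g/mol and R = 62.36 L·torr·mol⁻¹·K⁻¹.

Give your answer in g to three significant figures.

P(H2) = 767 − 25.7 = 741.3 torr
n(H2) = PV/RT = (741.3 × 0.1190) / (62.36 × 299.55) = 0.004722 mol
n(Mg) = (1/1) × 0.004722 = 0.004722 mol
m(Mg) = 0.004722 × 24.30 = 0.1147 g

0.115 g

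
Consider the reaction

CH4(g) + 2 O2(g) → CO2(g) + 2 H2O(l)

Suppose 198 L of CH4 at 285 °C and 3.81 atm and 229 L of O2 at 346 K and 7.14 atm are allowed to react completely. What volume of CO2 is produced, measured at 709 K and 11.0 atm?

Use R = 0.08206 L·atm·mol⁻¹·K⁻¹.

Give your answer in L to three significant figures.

87.1 L

n(CH4) = PV/RT = (3.81 × 198) / (0.08206 × 558.15) = 16.47 mol
n(O2) = PV/RT = (7.14 × 229) / (0.08206 × 346) = 57.59 mol
For 16.47 mol CH4, stoichiometry requires (2/1) × 16.47 = 32.94 mol O2; 57.59 mol is available, so CH4 is limiting.
n(CO2) = (1/1) × 16.47 = 16.47 mol
V(CO2) = nRT/P = 16.47 × 0.08206 × 709 / 11.0 = 87.11 L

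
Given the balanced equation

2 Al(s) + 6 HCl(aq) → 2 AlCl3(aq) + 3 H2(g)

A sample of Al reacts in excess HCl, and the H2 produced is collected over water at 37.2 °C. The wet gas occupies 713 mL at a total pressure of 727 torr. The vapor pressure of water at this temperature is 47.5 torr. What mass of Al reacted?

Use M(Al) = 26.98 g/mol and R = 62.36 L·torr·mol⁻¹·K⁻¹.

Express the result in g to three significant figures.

0.450 g

P(H2) = 727 − 47.5 = 679.5 torr
n(H2) = PV/RT = (679.5 × 0.7130) / (62.36 × 310.35) = 0.02503 mol
n(Al) = (2/3) × 0.02503 = 0.01669 mol
m(Al) = 0.01669 × 26.98 = 0.4503 g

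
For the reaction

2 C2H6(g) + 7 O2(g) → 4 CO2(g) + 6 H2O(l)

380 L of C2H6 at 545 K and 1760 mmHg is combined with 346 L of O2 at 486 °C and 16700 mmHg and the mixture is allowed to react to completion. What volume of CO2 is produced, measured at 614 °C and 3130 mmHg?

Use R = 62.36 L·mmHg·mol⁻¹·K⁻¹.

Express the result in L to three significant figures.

n(C2H6) = PV/RT = (1760 × 380) / (62.36 × 545) = 19.68 mol
n(O2) = PV/RT = (16700 × 346) / (62.36 × 759.15) = 122.1 mol
For 19.68 mol C2H6, stoichiometry requires (7/2) × 19.68 = 68.88 mol O2; 122.1 mol is available, so C2H6 is limiting.
n(CO2) = (4/2) × 19.68 = 39.36 mol
V(CO2) = nRT/P = 39.36 × 62.36 × 887.15 / 3130 = 695.7 L

696 L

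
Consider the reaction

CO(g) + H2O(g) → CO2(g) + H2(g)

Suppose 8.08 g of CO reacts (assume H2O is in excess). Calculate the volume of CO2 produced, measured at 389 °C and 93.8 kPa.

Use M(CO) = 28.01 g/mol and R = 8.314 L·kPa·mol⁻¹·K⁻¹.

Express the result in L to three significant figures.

n(CO) = 8.080 / 28.01 = 0.2885 mol
n(CO2) = (1/1) × 0.2885 = 0.2885 mol
V = nRT/P = 0.2885 × 8.314 × 662.15 / 93.8 = 16.93 L

16.9 L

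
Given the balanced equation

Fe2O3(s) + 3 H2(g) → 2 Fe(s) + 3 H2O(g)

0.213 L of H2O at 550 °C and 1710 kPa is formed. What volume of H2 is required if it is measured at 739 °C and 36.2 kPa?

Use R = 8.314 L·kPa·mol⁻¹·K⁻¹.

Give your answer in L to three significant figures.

n(H2O) = PV/RT = (1710 × 0.213) / (8.314 × 823.15) = 0.05322 mol
n(H2) = (3/3) × 0.05322 = 0.05322 mol
V = nRT/P = 0.05322 × 8.314 × 1012.15 / 36.2 = 12.37 L

12.4 L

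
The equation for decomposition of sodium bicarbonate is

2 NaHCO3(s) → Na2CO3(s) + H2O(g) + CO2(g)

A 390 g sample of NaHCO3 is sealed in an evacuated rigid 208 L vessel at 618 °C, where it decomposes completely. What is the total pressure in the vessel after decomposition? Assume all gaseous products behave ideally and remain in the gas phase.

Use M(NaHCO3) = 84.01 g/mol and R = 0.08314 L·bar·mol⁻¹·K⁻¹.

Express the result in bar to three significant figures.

1.65 bar

n(NaHCO3) = 390 / 84.01 = 4.642 mol
n(gas produced) = (2/2) × 4.642 = 4.642 mol
P = nRT/V = 4.642 × 0.08314 × 891.15 / 208 = 1.653 bar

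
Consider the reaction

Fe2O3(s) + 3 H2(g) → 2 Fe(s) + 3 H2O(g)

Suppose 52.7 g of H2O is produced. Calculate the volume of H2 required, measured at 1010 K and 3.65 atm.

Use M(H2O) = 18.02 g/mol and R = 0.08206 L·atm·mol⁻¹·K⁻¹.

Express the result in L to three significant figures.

n(H2O) = 52.70 / 18.02 = 2.925 mol
n(H2) = (3/3) × 2.925 = 2.925 mol
V = nRT/P = 2.925 × 0.08206 × 1010 / 3.65 = 66.42 L

66.4 L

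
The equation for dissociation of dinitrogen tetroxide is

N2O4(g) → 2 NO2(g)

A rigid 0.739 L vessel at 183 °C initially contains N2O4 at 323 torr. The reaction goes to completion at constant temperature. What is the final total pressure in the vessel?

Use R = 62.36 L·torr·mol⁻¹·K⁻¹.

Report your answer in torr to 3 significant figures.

Rigid vessel, constant T ⇒ P scales with total gas moles (1 → 2).
P_final = (2/1) × 323 = 646.0 torr

646 torr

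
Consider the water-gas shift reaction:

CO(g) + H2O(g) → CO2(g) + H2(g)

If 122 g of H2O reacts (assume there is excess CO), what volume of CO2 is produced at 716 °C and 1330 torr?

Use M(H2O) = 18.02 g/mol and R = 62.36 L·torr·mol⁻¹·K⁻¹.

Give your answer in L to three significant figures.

n(H2O) = 122.0 / 18.02 = 6.770 mol
n(CO2) = (1/1) × 6.770 = 6.770 mol
V = nRT/P = 6.770 × 62.36 × 989.15 / 1330 = 314.0 L

314 L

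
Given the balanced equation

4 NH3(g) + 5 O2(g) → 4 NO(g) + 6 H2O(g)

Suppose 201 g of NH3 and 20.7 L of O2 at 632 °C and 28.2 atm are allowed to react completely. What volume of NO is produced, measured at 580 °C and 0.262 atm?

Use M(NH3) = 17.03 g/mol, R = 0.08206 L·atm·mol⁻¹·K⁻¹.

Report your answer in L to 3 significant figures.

1680 L

n(NH3) = 201 / 17.03 = 11.80 mol
n(O2) = PV/RT = (28.2 × 20.7) / (0.08206 × 905.15) = 7.859 mol
For 11.80 mol NH3, stoichiometry requires (5/4) × 11.80 = 14.75 mol O2; 7.859 mol is available, so O2 is limiting.
n(NO) = (4/5) × 7.859 = 6.287 mol
V(NO) = nRT/P = 6.287 × 0.08206 × 853.15 / 0.262 = 1680 L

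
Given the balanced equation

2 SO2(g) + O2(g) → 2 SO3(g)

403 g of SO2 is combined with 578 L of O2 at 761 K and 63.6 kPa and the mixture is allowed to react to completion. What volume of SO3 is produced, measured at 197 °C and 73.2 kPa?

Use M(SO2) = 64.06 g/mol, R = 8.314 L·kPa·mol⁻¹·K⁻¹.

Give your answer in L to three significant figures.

n(SO2) = 403 / 64.06 = 6.291 mol
n(O2) = PV/RT = (63.6 × 578) / (8.314 × 761) = 5.810 mol
For 6.291 mol SO2, stoichiometry requires (1/2) × 6.291 = 3.146 mol O2; 5.810 mol is available, so SO2 is limiting.
n(SO3) = (2/2) × 6.291 = 6.291 mol
V(SO3) = nRT/P = 6.291 × 8.314 × 470.15 / 73.2 = 335.9 L

336 L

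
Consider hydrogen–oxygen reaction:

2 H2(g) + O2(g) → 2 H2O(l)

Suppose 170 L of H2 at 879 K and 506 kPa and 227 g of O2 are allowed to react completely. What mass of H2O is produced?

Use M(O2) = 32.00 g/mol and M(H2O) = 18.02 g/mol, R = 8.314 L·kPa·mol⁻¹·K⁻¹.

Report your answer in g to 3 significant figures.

212 g

n(H2) = PV/RT = (506 × 170) / (8.314 × 879) = 11.77 mol
n(O2) = 227 / 32.00 = 7.094 mol
For 11.77 mol H2, stoichiometry requires (1/2) × 11.77 = 5.885 mol O2; 7.094 mol is available, so H2 is limiting.
n(H2O) = (2/2) × 11.77 = 11.77 mol
m(H2O) = 11.77 × 18.02 = 212.1 g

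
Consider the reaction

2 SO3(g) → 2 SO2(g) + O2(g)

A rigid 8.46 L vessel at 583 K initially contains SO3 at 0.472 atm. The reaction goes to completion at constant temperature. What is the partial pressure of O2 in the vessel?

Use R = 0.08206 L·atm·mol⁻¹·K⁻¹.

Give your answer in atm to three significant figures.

n(SO3)₀ = PV/RT = (0.472 × 8.46) / (0.08206 × 583) = 0.08347 mol
n(O2) = (1/2) × 0.08347 = 0.04174 mol
P(O2) = nRT/V = 0.04174 × 0.08206 × 583 / 8.46 = 0.2360 atm

0.236 atm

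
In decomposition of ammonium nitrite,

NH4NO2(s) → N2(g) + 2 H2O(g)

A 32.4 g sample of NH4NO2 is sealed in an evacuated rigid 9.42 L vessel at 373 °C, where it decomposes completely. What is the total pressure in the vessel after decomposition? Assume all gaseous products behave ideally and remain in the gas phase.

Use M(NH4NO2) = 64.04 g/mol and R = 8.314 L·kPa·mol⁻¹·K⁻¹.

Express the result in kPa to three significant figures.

866 kPa

n(NH4NO2) = 32.4 / 64.04 = 0.5059 mol
n(gas produced) = (3/1) × 0.5059 = 1.518 mol
P = nRT/V = 1.518 × 8.314 × 646.15 / 9.42 = 865.7 kPa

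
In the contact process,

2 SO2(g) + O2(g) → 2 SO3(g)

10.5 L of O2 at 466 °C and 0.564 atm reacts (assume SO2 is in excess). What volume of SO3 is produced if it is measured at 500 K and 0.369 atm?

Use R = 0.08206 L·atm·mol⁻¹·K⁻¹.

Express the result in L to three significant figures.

n(O2) = PV/RT = (0.564 × 10.5) / (0.08206 × 739.15) = 0.09763 mol
n(SO3) = (2/1) × 0.09763 = 0.1953 mol
V = nRT/P = 0.1953 × 0.08206 × 500 / 0.369 = 21.72 L

21.7 L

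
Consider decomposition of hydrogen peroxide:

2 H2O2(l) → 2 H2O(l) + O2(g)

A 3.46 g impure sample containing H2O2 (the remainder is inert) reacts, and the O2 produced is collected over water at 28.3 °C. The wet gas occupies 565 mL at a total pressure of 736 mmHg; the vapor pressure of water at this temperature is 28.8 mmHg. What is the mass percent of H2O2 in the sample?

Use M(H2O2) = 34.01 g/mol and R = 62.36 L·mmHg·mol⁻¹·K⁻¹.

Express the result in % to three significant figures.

41.8 %

P(O2) = 736 − 28.8 = 707.2 mmHg
n(O2) = PV/RT = (707.2 × 0.5650) / (62.36 × 301.45) = 0.02126 mol
n(H2O2) = (2/1) × 0.02126 = 0.04252 mol
m(H2O2) = 0.04252 × 34.01 = 1.446 g
%H2O2 = 1.446 / 3.46 × 100 = 41.79%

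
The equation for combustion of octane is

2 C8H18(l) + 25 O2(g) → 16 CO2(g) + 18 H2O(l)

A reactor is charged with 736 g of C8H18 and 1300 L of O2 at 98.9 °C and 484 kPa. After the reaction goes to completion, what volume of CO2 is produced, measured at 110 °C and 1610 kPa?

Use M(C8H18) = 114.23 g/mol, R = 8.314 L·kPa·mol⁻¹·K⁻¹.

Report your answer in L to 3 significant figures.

102 L

n(C8H18) = 736 / 114.23 = 6.443 mol
n(O2) = PV/RT = (484 × 1300) / (8.314 × 372.05) = 203.4 mol
For 6.443 mol C8H18, stoichiometry requires (25/2) × 6.443 = 80.54 mol O2; 203.4 mol is available, so C8H18 is limiting.
n(CO2) = (16/2) × 6.443 = 51.54 mol
V(CO2) = nRT/P = 51.54 × 8.314 × 383.15 / 1610 = 102.0 L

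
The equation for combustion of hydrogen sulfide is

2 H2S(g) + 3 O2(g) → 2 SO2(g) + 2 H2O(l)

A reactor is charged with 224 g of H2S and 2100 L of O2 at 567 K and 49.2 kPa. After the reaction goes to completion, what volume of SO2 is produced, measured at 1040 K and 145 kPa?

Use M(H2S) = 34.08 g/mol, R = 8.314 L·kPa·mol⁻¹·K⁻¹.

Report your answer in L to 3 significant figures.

n(H2S) = 224 / 34.08 = 6.573 mol
n(O2) = PV/RT = (49.2 × 2100) / (8.314 × 567) = 21.92 mol
For 6.573 mol H2S, stoichiometry requires (3/2) × 6.573 = 9.860 mol O2; 21.92 mol is available, so H2S is limiting.
n(SO2) = (2/2) × 6.573 = 6.573 mol
V(SO2) = nRT/P = 6.573 × 8.314 × 1040 / 145 = 392.0 L

392 L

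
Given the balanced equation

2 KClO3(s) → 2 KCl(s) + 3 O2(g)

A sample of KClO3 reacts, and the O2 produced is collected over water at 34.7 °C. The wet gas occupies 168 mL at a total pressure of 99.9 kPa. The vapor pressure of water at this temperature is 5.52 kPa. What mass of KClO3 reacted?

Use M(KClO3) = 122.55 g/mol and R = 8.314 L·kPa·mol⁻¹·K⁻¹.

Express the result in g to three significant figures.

P(O2) = 99.9 − 5.52 = 94.38 kPa
n(O2) = PV/RT = (94.38 × 0.1680) / (8.314 × 307.85) = 0.006195 mol
n(KClO3) = (2/3) × 0.006195 = 0.004130 mol
m(KClO3) = 0.004130 × 122.55 = 0.5061 g

0.506 g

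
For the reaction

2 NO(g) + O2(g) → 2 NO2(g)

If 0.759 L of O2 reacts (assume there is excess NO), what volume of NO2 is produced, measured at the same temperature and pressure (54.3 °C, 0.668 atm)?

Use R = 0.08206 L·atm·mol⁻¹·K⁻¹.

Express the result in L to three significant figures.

At constant T and P, gas volumes are in the mole ratio: V(NO2) = (2/1) × 0.759 = 1.518 L

1.52 L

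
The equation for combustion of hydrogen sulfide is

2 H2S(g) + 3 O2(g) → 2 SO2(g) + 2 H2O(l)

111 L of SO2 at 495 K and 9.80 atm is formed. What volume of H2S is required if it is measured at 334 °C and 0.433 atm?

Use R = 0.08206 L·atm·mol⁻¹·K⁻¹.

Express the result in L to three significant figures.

3080 L

n(SO2) = PV/RT = (9.80 × 111) / (0.08206 × 495) = 26.78 mol
n(H2S) = (2/2) × 26.78 = 26.78 mol
V = nRT/P = 26.78 × 0.08206 × 607.15 / 0.433 = 3081 L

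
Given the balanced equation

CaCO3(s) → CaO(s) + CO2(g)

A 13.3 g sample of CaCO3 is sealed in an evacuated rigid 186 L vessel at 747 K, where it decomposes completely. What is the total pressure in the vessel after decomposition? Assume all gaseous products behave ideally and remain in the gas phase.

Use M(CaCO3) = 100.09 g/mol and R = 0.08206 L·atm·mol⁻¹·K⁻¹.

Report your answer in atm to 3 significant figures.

n(CaCO3) = 13.3 / 100.09 = 0.1329 mol
n(gas produced) = (1/1) × 0.1329 = 0.1329 mol
P = nRT/V = 0.1329 × 0.08206 × 747 / 186 = 0.04380 atm

0.0438 atm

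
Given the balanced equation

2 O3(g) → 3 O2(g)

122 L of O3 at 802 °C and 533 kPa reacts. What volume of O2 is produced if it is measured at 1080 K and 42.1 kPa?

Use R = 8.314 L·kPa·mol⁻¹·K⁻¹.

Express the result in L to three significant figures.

2330 L

n(O3) = PV/RT = (533 × 122) / (8.314 × 1075.15) = 7.275 mol
n(O2) = (3/2) × 7.275 = 10.91 mol
V = nRT/P = 10.91 × 8.314 × 1080 / 42.1 = 2327 L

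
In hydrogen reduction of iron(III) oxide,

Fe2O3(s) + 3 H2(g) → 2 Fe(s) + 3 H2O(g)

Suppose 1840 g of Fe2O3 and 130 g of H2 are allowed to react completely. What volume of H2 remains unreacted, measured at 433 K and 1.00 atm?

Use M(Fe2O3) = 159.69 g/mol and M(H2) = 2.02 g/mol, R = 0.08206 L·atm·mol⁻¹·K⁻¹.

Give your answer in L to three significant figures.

n(Fe2O3) = 1840 / 159.69 = 11.52 mol
n(H2) = 130 / 2.02 = 64.36 mol
For 11.52 mol Fe2O3, stoichiometry requires (3/1) × 11.52 = 34.56 mol H2; 64.36 mol is available, so Fe2O3 is limiting.
n(H2) consumed = (3/1) × 11.52 = 34.56 mol; remaining = 64.36 − 34.56 = 29.80 mol
V(H2) = nRT/P = 29.80 × 0.08206 × 433 / 1.00 = 1059 L

1060 L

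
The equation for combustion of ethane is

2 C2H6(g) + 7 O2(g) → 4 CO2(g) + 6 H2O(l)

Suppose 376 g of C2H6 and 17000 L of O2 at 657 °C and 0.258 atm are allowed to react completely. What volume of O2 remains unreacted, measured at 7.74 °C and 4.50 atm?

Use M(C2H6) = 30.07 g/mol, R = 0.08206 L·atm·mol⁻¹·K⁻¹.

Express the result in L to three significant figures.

n(C2H6) = 376 / 30.07 = 12.50 mol
n(O2) = PV/RT = (0.258 × 17000) / (0.08206 × 930.15) = 57.46 mol
For 12.50 mol C2H6, stoichiometry requires (7/2) × 12.50 = 43.75 mol O2; 57.46 mol is available, so C2H6 is limiting.
n(O2) consumed = (7/2) × 12.50 = 43.75 mol; remaining = 57.46 − 43.75 = 13.71 mol
V(O2) = nRT/P = 13.71 × 0.08206 × 280.89 / 4.50 = 70.23 L

70.2 L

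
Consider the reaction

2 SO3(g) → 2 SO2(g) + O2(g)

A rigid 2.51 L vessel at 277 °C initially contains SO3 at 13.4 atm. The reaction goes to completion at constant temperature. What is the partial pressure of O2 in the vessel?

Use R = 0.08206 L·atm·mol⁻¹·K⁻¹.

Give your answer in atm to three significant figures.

6.70 atm

n(SO3)₀ = PV/RT = (13.4 × 2.51) / (0.08206 × 550.15) = 0.7450 mol
n(O2) = (1/2) × 0.7450 = 0.3725 mol
P(O2) = nRT/V = 0.3725 × 0.08206 × 550.15 / 2.51 = 6.700 atm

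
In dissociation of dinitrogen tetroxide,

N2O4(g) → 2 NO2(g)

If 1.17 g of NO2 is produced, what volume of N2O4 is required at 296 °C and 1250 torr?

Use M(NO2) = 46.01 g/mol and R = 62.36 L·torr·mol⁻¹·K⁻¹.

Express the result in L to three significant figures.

0.361 L

n(NO2) = 1.170 / 46.01 = 0.02543 mol
n(N2O4) = (1/2) × 0.02543 = 0.01272 mol
V = nRT/P = 0.01272 × 62.36 × 569.15 / 1250 = 0.3612 L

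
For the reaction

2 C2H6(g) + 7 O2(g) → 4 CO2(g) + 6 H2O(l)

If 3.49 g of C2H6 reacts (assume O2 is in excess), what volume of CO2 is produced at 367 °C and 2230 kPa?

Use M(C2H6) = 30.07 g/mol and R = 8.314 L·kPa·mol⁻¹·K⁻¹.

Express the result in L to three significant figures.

0.554 L

n(C2H6) = 3.490 / 30.07 = 0.1161 mol
n(CO2) = (4/2) × 0.1161 = 0.2322 mol
V = nRT/P = 0.2322 × 8.314 × 640.15 / 2230 = 0.5542 L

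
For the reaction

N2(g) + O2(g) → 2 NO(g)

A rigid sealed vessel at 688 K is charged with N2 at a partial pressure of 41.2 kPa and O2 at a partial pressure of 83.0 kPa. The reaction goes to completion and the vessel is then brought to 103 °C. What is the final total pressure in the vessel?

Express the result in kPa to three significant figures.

67.9 kPa

With V and T fixed, P_i ∝ n_i, so the mole ratios apply directly to partial pressures at 688 K.
P(O2) required for 41.2 kPa of N2 = (1/1) × 41.2 = 41.20 kPa; available 83.0 kPa, so N2 is limiting.
P(O2) remaining = 83.0 − (1/1) × 41.2 = 41.80 kPa
P(gaseous products) = (2)/1 × 41.2 = 82.40 kPa
P_total at 688 K = 41.80 + 82.40 = 124.2 kPa
Scaling to 103 °C: P = 124.2 × 376.15/688 = 67.90 kPa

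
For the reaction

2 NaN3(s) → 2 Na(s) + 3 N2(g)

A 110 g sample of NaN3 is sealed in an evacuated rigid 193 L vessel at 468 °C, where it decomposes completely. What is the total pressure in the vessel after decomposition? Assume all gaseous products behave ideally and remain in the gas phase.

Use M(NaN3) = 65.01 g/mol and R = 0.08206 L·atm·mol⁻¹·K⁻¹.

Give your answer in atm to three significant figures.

n(NaN3) = 110 / 65.01 = 1.692 mol
n(gas produced) = (3/2) × 1.692 = 2.538 mol
P = nRT/V = 2.538 × 0.08206 × 741.15 / 193 = 0.7998 atm

0.800 atm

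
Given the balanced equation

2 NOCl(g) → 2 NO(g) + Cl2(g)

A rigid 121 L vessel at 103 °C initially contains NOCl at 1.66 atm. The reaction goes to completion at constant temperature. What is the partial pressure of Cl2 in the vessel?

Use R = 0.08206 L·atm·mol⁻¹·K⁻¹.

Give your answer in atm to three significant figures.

0.830 atm

n(NOCl)₀ = PV/RT = (1.66 × 121) / (0.08206 × 376.15) = 6.507 mol
n(Cl2) = (1/2) × 6.507 = 3.253 mol
P(Cl2) = nRT/V = 3.253 × 0.08206 × 376.15 / 121 = 0.8298 atm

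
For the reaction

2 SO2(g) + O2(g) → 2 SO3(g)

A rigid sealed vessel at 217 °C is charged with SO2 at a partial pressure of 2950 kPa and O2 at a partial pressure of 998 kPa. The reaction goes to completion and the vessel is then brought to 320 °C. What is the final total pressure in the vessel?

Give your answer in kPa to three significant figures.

3570 kPa

At constant V, partial pressures at 217 °C are proportional to moles, so apply stoichiometry directly to pressures.
P(O2) required for 2950 kPa of SO2 = (1/2) × 2950 = 1475 kPa; available 998 kPa, so O2 is limiting.
P(SO2) remaining = 2950 − (2/1) × 998 = 954.0 kPa
P(gaseous products) = (2)/1 × 998 = 1996 kPa
P_total at 217 °C = 954.0 + 1996 = 2950 kPa
Scaling to 320 °C: P = 2950 × 593.15/490.15 = 3570 kPa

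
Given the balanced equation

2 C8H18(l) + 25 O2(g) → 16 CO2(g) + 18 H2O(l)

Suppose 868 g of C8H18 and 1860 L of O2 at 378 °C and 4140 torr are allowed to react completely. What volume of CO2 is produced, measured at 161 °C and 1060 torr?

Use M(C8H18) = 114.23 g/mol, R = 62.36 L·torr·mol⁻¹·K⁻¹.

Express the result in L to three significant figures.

n(C8H18) = 868 / 114.23 = 7.599 mol
n(O2) = PV/RT = (4140 × 1860) / (62.36 × 651.15) = 189.6 mol
For 7.599 mol C8H18, stoichiometry requires (25/2) × 7.599 = 94.99 mol O2; 189.6 mol is available, so C8H18 is limiting.
n(CO2) = (16/2) × 7.599 = 60.79 mol
V(CO2) = nRT/P = 60.79 × 62.36 × 434.15 / 1060 = 1553 L

1550 L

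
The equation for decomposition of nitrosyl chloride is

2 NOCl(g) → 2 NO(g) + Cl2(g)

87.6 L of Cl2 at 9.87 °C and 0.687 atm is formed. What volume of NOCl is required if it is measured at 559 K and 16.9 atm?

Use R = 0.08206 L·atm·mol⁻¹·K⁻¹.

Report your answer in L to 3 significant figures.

n(Cl2) = PV/RT = (0.687 × 87.6) / (0.08206 × 283.02) = 2.591 mol
n(NOCl) = (2/1) × 2.591 = 5.182 mol
V = nRT/P = 5.182 × 0.08206 × 559 / 16.9 = 14.07 L

14.1 L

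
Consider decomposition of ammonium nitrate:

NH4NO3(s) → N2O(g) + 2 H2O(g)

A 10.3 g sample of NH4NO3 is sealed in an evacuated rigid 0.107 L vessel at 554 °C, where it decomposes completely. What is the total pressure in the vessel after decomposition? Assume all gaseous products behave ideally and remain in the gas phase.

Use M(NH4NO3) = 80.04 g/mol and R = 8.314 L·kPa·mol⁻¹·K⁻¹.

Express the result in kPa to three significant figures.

n(NH4NO3) = 10.3 / 80.04 = 0.1287 mol
n(gas produced) = (3/1) × 0.1287 = 0.3861 mol
P = nRT/V = 0.3861 × 8.314 × 827.15 / 0.107 = 24810 kPa

24800 kPa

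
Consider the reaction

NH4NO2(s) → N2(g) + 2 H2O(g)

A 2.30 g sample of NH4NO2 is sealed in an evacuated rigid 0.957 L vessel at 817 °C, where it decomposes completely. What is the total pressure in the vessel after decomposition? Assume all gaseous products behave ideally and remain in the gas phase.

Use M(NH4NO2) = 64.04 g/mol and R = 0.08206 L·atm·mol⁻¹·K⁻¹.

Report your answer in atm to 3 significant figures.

n(NH4NO2) = 2.30 / 64.04 = 0.03592 mol
n(gas produced) = (3/1) × 0.03592 = 0.1078 mol
P = nRT/V = 0.1078 × 0.08206 × 1090.15 / 0.957 = 10.08 atm

10.1 atm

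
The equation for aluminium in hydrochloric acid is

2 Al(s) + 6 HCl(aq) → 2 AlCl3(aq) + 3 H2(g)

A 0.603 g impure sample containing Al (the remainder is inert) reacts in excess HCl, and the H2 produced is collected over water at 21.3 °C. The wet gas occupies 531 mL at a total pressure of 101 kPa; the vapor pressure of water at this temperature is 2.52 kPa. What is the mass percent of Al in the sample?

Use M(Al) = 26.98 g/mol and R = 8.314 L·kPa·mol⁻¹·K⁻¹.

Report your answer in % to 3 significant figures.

P(H2) = 101 − 2.52 = 98.48 kPa
n(H2) = PV/RT = (98.48 × 0.5310) / (8.314 × 294.45) = 0.02136 mol
n(Al) = (2/3) × 0.02136 = 0.01424 mol
m(Al) = 0.01424 × 26.98 = 0.3842 g
%Al = 0.3842 / 0.603 × 100 = 63.71%

63.7 %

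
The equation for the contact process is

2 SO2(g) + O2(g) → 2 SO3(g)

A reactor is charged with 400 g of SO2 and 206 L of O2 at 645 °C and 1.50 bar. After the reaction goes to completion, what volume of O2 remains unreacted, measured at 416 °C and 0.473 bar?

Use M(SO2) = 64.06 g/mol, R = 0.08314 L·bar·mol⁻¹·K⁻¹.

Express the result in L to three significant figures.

n(SO2) = 400 / 64.06 = 6.244 mol
n(O2) = PV/RT = (1.50 × 206) / (0.08314 × 918.15) = 4.048 mol
For 6.244 mol SO2, stoichiometry requires (1/2) × 6.244 = 3.122 mol O2; 4.048 mol is available, so SO2 is limiting.
n(O2) consumed = (1/2) × 6.244 = 3.122 mol; remaining = 4.048 − 3.122 = 0.9260 mol
V(O2) = nRT/P = 0.9260 × 0.08314 × 689.15 / 0.473 = 112.2 L

112 L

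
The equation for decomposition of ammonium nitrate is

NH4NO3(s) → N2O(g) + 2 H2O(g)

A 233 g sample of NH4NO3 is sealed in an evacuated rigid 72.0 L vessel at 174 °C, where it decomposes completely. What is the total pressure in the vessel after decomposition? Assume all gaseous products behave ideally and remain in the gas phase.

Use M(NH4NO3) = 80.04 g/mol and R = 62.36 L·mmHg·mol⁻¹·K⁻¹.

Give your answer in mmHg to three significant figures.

3380 mmHg

n(NH4NO3) = 233 / 80.04 = 2.911 mol
n(gas produced) = (3/1) × 2.911 = 8.733 mol
P = nRT/V = 8.733 × 62.36 × 447.15 / 72.0 = 3382 mmHg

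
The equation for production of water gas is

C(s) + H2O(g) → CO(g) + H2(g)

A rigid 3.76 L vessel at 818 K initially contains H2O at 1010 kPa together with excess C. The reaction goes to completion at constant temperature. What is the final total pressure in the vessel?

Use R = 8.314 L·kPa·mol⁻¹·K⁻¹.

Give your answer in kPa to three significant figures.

Since T and V are fixed, P_final/P_initial = n_final/n_initial = 2/1.
P_final = (2/1) × 1010 = 2020 kPa

2020 kPa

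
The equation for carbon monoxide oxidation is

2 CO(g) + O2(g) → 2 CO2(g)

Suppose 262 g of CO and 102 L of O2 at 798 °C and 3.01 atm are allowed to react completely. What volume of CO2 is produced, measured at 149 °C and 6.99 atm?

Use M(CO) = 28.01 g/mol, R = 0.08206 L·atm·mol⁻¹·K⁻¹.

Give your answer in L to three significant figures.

34.6 L

n(CO) = 262 / 28.01 = 9.354 mol
n(O2) = PV/RT = (3.01 × 102) / (0.08206 × 1071.15) = 3.493 mol
For 9.354 mol CO, stoichiometry requires (1/2) × 9.354 = 4.677 mol O2; 3.493 mol is available, so O2 is limiting.
n(CO2) = (2/1) × 3.493 = 6.986 mol
V(CO2) = nRT/P = 6.986 × 0.08206 × 422.15 / 6.99 = 34.62 L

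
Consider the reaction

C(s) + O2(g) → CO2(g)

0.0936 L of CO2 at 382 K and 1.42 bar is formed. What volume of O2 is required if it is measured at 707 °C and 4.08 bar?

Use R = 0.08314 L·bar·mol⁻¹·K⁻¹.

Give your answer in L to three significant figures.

n(CO2) = PV/RT = (1.42 × 0.0936) / (0.08314 × 382) = 0.004185 mol
n(O2) = (1/1) × 0.004185 = 0.004185 mol
V = nRT/P = 0.004185 × 0.08314 × 980.15 / 4.08 = 0.08359 L

0.0836 L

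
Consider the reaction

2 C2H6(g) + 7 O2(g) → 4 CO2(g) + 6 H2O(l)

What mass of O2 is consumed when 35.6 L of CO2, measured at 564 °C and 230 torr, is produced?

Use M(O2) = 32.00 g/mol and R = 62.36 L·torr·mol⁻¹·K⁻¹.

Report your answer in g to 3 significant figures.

8.78 g

n(CO2) = PV/RT = (230 × 35.6) / (62.36 × 837.15) = 0.1568 mol
n(O2) = (7/4) × 0.1568 = 0.2744 mol
m(O2) = 0.2744 × 32.00 = 8.781 g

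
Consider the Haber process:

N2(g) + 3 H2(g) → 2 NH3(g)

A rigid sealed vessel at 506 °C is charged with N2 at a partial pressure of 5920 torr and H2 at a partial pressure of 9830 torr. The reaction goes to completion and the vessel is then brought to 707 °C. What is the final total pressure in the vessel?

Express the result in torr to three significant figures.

11600 torr

At constant V, partial pressures at 506 °C are proportional to moles, so apply stoichiometry directly to pressures.
P(H2) required for 5920 torr of N2 = (3/1) × 5920 = 17760 torr; available 9830 torr, so H2 is limiting.
P(N2) remaining = 5920 − (1/3) × 9830 = 2643 torr
P(gaseous products) = (2)/3 × 9830 = 6553 torr
P_total at 506 °C = 2643 + 6553 = 9196 torr
Scaling to 707 °C: P = 9196 × 980.15/779.15 = 11570 torr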